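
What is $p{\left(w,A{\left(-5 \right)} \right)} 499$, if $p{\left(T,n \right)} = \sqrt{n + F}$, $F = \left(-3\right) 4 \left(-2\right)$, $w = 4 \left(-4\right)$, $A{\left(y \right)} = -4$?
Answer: $998 \sqrt{5} \approx 2231.6$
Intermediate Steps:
$w = -16$
$F = 24$ ($F = \left(-12\right) \left(-2\right) = 24$)
$p{\left(T,n \right)} = \sqrt{24 + n}$ ($p{\left(T,n \right)} = \sqrt{n + 24} = \sqrt{24 + n}$)
$p{\left(w,A{\left(-5 \right)} \right)} 499 = \sqrt{24 - 4} \cdot 499 = \sqrt{20} \cdot 499 = 2 \sqrt{5} \cdot 499 = 998 \sqrt{5}$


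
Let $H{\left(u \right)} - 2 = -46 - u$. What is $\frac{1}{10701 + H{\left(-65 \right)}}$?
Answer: $\frac{1}{10722} \approx 9.3266 \cdot 10^{-5}$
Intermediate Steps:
$H{\left(u \right)} = -44 - u$ ($H{\left(u \right)} = 2 - \left(46 + u\right) = -44 - u$)
$\frac{1}{10701 + H{\left(-65 \right)}} = \frac{1}{10701 - -21} = \frac{1}{10701 + \left(-44 + 65\right)} = \frac{1}{10701 + 21} = \frac{1}{10722}$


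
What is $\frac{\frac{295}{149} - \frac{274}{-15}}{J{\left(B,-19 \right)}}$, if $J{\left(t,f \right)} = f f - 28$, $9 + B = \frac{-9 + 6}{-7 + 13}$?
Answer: $\frac{1223}{20115} \approx 0.0608$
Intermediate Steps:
$B = - \frac{19}{2}$ ($B = -9 + \frac{-9 + 6}{-7 + 13} = -9 - \frac{3}{6} = -9 - \frac{1}{2} = - \frac{19}{2} \approx -9.5$)
$J{\left(t,f \right)} = -28 + f^{2}$ ($J{\left(t,f \right)} = f^{2} - 28 = -28 + f^{2}$)
$\frac{\frac{295}{149} - \frac{274}{-15}}{J{\left(B,-19 \right)}} = \frac{\frac{295}{149} - \frac{274}{-15}}{-28 + \left(-19\right)^{2}} = \frac{295 \cdot \frac{1}{149} - - \frac{274}{15}}{-28 + 361} = \frac{\frac{295}{149} + \frac{274}{15}}{333} = \frac{45251}{2235} \cdot \frac{1}{333} = \frac{1223}{20115}$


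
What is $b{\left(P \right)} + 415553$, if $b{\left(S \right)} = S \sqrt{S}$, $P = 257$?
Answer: $415553 + 257 \sqrt{257} \approx 4.1967 \cdot 10^{5}$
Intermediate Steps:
$b{\left(S \right)} = S^{\frac{3}{2}}$
$b{\left(P \right)} + 415553 = 257^{\frac{3}{2}} + 415553 = 257 \sqrt{257} + 415553 = 415553 + 257 \sqrt{257}$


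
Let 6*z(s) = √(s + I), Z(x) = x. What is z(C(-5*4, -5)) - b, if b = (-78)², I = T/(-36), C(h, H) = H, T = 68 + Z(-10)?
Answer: -6084 + I*√238/36 ≈ -6084.0 + 0.42853*I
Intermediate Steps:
T = 58 (T = 68 - 10 = 58)
I = -29/18 (I = 58/(-36) = 58*(-1/36) = -29/18 ≈ -1.6111)
b = 6084
z(s) = √(-29/18 + s)/6 (z(s) = √(s - 29/18)/6 = √(-29/18 + s)/6)
z(C(-5*4, -5)) - b = √(-58 + 36*(-5))/36 - 1*6084 = √(-58 - 180)/36 - 6084 = √(-238)/36 - 6084 = (I*√238)/36 - 6084 = I*√238/36 - 6084 = -6084 + I*√238/36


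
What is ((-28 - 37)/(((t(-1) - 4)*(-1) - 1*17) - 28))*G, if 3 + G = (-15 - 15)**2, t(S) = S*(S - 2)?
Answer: 58305/44 ≈ 1325.1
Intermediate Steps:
t(S) = S*(-2 + S)
G = 897 (G = -3 + (-15 - 15)**2 = -3 + (-30)**2 = -3 + 900 = 897)
((-28 - 37)/(((t(-1) - 4)*(-1) - 1*17) - 28))*G = ((-28 - 37)/(((-(-2 - 1) - 4)*(-1) - 1*17) - 28))*897 = -65/(((-1*(-3) - 4)*(-1) - 17) - 28)*897 = -65/(((3 - 4)*(-1) - 17) - 28)*897 = -65/((-1*(-1) - 17) - 28)*897 = -65/((1 - 17) - 28)*897 = -65/(-16 - 28)*897 = -65/(-44)*897 = -65*(-1/44)*897 = (65/44)*897 = 58305/44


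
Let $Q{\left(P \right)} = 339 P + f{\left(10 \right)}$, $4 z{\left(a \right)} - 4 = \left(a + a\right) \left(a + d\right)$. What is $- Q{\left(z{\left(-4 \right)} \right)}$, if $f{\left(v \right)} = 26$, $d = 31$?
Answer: $17941$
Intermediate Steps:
$z{\left(a \right)} = 1 + \frac{a \left(31 + a\right)}{2}$ ($z{\left(a \right)} = 1 + \frac{\left(a + a\right) \left(a + 31\right)}{4} = 1 + \frac{2 a \left(31 + a\right)}{4} = 1 + \frac{a \left(31 + a\right)}{2}$)
$Q{\left(P \right)} = 26 + 339 P$ ($Q{\left(P \right)} = 339 P + 26 = 26 + 339 P$)
$- Q{\left(z{\left(-4 \right)} \right)} = - (26 + 339 \left(1 + \frac{\left(-4\right)^{2}}{2} + \frac{31}{2} \left(-4\right)\right)) = - (26 + 339 \left(1 + \frac{1}{2} \cdot 16 - 62\right)) = - (26 + 339 \left(1 + 8 - 62\right)) = - (26 + 339 \left(-53\right)) = - (26 - 17967) = \left(-1\right) \left(-17941\right) = 17941$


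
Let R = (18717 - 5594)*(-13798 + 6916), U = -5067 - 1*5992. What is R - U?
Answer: -90301427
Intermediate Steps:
U = -11059 (U = -5067 - 5992 = -11059)
R = -90312486 (R = 13123*(-6882) = -90312486)
R - U = -90312486 - 1*(-11059) = -90312486 + 11059 = -90301427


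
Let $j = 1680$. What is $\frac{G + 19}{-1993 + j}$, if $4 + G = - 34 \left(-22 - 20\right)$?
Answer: $- \frac{1443}{313} \approx -4.6102$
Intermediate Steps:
$G = 1424$ ($G = -4 - 34 \left(-22 - 20\right) = -4 - -1428 = -4 + 1428 = 1424$)
$\frac{G + 19}{-1993 + j} = \frac{1424 + 19}{-1993 + 1680} = \frac{1443}{-313} = 1443 \left(- \frac{1}{313}\right) = - \frac{1443}{313}$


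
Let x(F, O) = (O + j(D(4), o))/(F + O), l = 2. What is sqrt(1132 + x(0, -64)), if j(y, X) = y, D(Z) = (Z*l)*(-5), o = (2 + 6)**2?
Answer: sqrt(18138)/4 ≈ 33.669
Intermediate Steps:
o = 64 (o = 8**2 = 64)
D(Z) = -10*Z (D(Z) = (Z*2)*(-5) = (2*Z)*(-5) = -10*Z)
x(F, O) = (-40 + O)/(F + O) (x(F, O) = (O - 10*4)/(F + O) = (O - 40)/(F + O) = (-40 + O)/(F + O))
sqrt(1132 + x(0, -64)) = sqrt(1132 + (-40 - 64)/(0 - 64)) = sqrt(1132 - 104/(-64)) = sqrt(1132 - 1/64*(-104)) = sqrt(1132 + 13/8) = sqrt(9069/8) = sqrt(18138)/4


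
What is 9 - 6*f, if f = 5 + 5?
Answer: -51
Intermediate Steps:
f = 10
9 - 6*f = 9 - 6*10 = 9 - 60 = -51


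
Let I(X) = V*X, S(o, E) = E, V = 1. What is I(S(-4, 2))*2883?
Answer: 5766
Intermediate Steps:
I(X) = X (I(X) = 1*X = X)
I(S(-4, 2))*2883 = 2*2883 = 5766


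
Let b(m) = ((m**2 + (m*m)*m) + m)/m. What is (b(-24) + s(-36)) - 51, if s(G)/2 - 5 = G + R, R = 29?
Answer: 498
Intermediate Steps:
s(G) = 68 + 2*G (s(G) = 10 + 2*(G + 29) = 10 + 2*(29 + G) = 10 + (58 + 2*G) = 68 + 2*G)
b(m) = (m + m**2 + m**3)/m (b(m) = ((m**2 + m**2*m) + m)/m = ((m**2 + m**3) + m)/m = (m + m**2 + m**3)/m)
(b(-24) + s(-36)) - 51 = ((1 - 24 + (-24)**2) + (68 + 2*(-36))) - 51 = ((1 - 24 + 576) + (68 - 72)) - 51 = (553 - 4) - 51 = 549 - 51 = 498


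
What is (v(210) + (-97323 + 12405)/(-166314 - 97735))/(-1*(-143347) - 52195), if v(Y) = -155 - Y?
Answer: -96292967/24068594448 ≈ -0.0040008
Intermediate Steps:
(v(210) + (-97323 + 12405)/(-166314 - 97735))/(-1*(-143347) - 52195) = ((-155 - 1*210) + (-97323 + 12405)/(-166314 - 97735))/(-1*(-143347) - 52195) = ((-155 - 210) - 84918/(-264049))/(143347 - 52195) = (-365 - 84918*(-1/264049))/91152 = (-365 + 84918/264049)*(1/91152) = -96292967/264049*1/91152 = -96292967/24068594448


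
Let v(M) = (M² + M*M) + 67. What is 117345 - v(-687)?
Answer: -826660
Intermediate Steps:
v(M) = 67 + 2*M² (v(M) = (M² + M²) + 67 = 2*M² + 67 = 67 + 2*M²)
117345 - v(-687) = 117345 - (67 + 2*(-687)²) = 117345 - (67 + 2*471969) = 117345 - (67 + 943938) = 117345 - 1*944005 = 117345 - 944005 = -826660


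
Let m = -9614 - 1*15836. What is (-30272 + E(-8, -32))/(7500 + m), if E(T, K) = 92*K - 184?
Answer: 668/359 ≈ 1.8607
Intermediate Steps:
E(T, K) = -184 + 92*K
m = -25450 (m = -9614 - 15836 = -25450)
(-30272 + E(-8, -32))/(7500 + m) = (-30272 + (-184 + 92*(-32)))/(7500 - 25450) = (-30272 + (-184 - 2944))/(-17950) = (-30272 - 3128)*(-1/17950) = -33400*(-1/17950) = 668/359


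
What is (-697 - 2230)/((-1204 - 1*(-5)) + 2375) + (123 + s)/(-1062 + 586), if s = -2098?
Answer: 33191/19992 ≈ 1.6602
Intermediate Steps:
(-697 - 2230)/((-1204 - 1*(-5)) + 2375) + (123 + s)/(-1062 + 586) = (-697 - 2230)/((-1204 - 1*(-5)) + 2375) + (123 - 2098)/(-1062 + 586) = -2927/((-1204 + 5) + 2375) - 1975/(-476) = -2927/(-1199 + 2375) - 1975*(-1/476) = -2927/1176 + 1975/476 = 33191/19992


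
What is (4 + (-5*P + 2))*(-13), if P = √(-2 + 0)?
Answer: -78 + 65*I*√2 ≈ -78.0 + 91.924*I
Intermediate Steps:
P = I*√2 (P = √(-2) = I*√2 ≈ 1.4142*I)
(4 + (-5*P + 2))*(-13) = (4 + (-5*I*√2 + 2))*(-13) = (4 + (2 - 5*I*√2))*(-13) = (6 - 5*I*√2)*(-13) = -78 + 65*I*√2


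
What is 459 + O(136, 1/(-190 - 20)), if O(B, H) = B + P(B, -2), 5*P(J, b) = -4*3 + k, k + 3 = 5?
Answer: 593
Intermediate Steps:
k = 2 (k = -3 + 5 = 2)
P(J, b) = -2 (P(J, b) = (-4*3 + 2)/5 = (-12 + 2)/5 = (⅕)*(-10) = -2)
O(B, H) = -2 + B (O(B, H) = B - 2 = -2 + B)
459 + O(136, 1/(-190 - 20)) = 459 + (-2 + 136) = 459 + 134 = 593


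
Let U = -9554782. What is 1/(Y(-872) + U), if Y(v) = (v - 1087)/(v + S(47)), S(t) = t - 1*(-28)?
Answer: -797/7615159295 ≈ -1.0466e-7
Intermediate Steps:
S(t) = 28 + t (S(t) = t + 28 = 28 + t)
Y(v) = (-1087 + v)/(75 + v) (Y(v) = (v - 1087)/(v + (28 + 47)) = (-1087 + v)/(v + 75) = (-1087 + v)/(75 + v))
1/(Y(-872) + U) = 1/((-1087 - 872)/(75 - 872) - 9554782) = 1/(-1959/(-797) - 9554782) = 1/(-1/797*(-1959) - 9554782) = 1/(1959/797 - 9554782) = 1/(-7615159295/797) = -797/7615159295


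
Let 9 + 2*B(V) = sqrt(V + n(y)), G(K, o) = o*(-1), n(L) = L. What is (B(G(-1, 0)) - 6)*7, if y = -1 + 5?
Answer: -133/2 ≈ -66.500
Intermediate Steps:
y = 4
G(K, o) = -o
B(V) = -9/2 + sqrt(4 + V)/2 (B(V) = -9/2 + sqrt(V + 4)/2 = -9/2 + sqrt(4 + V)/2)
(B(G(-1, 0)) - 6)*7 = ((-9/2 + sqrt(4 - 1*0)/2) - 6)*7 = ((-9/2 + sqrt(4 + 0)/2) - 6)*7 = ((-9/2 + sqrt(4)/2) - 6)*7 = ((-9/2 + (1/2)*2) - 6)*7 = ((-9/2 + 1) - 6)*7 = (-7/2 - 6)*7 = -19/2*7 = -133/2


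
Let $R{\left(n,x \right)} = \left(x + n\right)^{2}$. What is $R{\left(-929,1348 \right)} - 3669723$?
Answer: $-3494162$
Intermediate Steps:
$R{\left(n,x \right)} = \left(n + x\right)^{2}$
$R{\left(-929,1348 \right)} - 3669723 = \left(-929 + 1348\right)^{2} - 3669723 = 419^{2} - 3669723 = 175561 - 3669723 = -3494162$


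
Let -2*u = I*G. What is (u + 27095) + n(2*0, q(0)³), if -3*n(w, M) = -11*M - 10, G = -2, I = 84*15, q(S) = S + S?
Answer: 85075/3 ≈ 28358.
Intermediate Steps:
q(S) = 2*S
I = 1260
n(w, M) = 10/3 + 11*M/3 (n(w, M) = -(-11*M - 10)/3 = -(-10 - 11*M)/3 = 10/3 + 11*M/3)
u = 1260 (u = -630*(-2) = -½*(-2520) = 1260)
(u + 27095) + n(2*0, q(0)³) = (1260 + 27095) + (10/3 + 11*(2*0)³/3) = 28355 + (10/3 + (11/3)*0³) = 28355 + (10/3 + (11/3)*0) = 28355 + (10/3 + 0) = 28355 + 10/3 = 85075/3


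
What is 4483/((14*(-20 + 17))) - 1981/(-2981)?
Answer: -13280621/125202 ≈ -106.07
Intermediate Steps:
4483/((14*(-20 + 17))) - 1981/(-2981) = 4483/((14*(-3))) - 1981*(-1/2981) = 4483/(-42) + 1981/2981 = 4483*(-1/42) + 1981/2981 = -4483/42 + 1981/2981 = -13280621/125202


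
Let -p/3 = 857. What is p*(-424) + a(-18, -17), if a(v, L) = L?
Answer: 1090087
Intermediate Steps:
p = -2571 (p = -3*857 = -2571)
p*(-424) + a(-18, -17) = -2571*(-424) - 17 = 1090104 - 17 = 1090087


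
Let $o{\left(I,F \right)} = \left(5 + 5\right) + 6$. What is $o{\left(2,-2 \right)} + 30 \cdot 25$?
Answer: $766$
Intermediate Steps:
$o{\left(I,F \right)} = 16$ ($o{\left(I,F \right)} = 10 + 6 = 16$)
$o{\left(2,-2 \right)} + 30 \cdot 25 = 16 + 30 \cdot 25 = 16 + 750 = 766$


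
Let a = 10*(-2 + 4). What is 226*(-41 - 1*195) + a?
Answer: -53316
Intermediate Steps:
a = 20 (a = 10*2 = 20)
226*(-41 - 1*195) + a = 226*(-41 - 1*195) + 20 = 226*(-41 - 195) + 20 = 226*(-236) + 20 = -53336 + 20 = -53316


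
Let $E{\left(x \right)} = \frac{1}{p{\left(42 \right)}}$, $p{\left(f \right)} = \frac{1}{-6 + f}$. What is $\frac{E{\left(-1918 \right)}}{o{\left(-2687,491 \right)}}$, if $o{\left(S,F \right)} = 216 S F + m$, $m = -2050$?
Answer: $- \frac{18}{142487261} \approx -1.2633 \cdot 10^{-7}$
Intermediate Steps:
$o{\left(S,F \right)} = -2050 + 216 F S$ ($o{\left(S,F \right)} = 216 S F - 2050 = 216 F S - 2050 = -2050 + 216 F S$)
$E{\left(x \right)} = 36$ ($E{\left(x \right)} = \frac{1}{\frac{1}{-6 + 42}} = \frac{1}{\frac{1}{36}} = 36$)
$\frac{E{\left(-1918 \right)}}{o{\left(-2687,491 \right)}} = \frac{36}{-2050 + 216 \cdot 491 \left(-2687\right)} = \frac{36}{-2050 - 284972472} = \frac{36}{-284974522} = 36 \left(- \frac{1}{284974522}\right) = - \frac{18}{142487261}$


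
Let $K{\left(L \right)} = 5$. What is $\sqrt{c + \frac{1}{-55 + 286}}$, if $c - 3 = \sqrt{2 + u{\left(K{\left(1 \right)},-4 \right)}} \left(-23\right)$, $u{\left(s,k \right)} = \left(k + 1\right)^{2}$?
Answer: $\frac{\sqrt{160314 - 1227303 \sqrt{11}}}{231} \approx 8.5603 i$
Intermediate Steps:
$u{\left(s,k \right)} = \left(1 + k\right)^{2}$
$c = 3 - 23 \sqrt{11}$ ($c = 3 + \sqrt{2 + \left(1 - 4\right)^{2}} \left(-23\right) = 3 + \sqrt{2 + \left(-3\right)^{2}} \left(-23\right) = 3 + \sqrt{2 + 9} \left(-23\right) = 3 + \sqrt{11} \left(-23\right) = 3 - 23 \sqrt{11} \approx -73.282$)
$\sqrt{c + \frac{1}{-55 + 286}} = \sqrt{\left(3 - 23 \sqrt{11}\right) + \frac{1}{-55 + 286}} = \sqrt{\left(3 - 23 \sqrt{11}\right) + \frac{1}{231}} = \sqrt{\frac{694}{231} - 23 \sqrt{11}}$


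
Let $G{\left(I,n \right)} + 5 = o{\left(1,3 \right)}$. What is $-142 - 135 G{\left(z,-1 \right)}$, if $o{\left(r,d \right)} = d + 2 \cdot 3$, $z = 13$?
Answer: $-682$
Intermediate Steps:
$o{\left(r,d \right)} = 6 + d$ ($o{\left(r,d \right)} = d + 6 = 6 + d$)
$G{\left(I,n \right)} = 4$ ($G{\left(I,n \right)} = -5 + \left(6 + 3\right) = -5 + 9 = 4$)
$-142 - 135 G{\left(z,-1 \right)} = -142 - 540 = -682$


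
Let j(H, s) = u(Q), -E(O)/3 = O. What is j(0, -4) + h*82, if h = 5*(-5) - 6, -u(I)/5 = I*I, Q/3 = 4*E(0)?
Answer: -2542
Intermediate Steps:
E(O) = -3*O
Q = 0 (Q = 3*(4*(-3*0)) = 3*(4*0) = 3*0 = 0)
u(I) = -5*I**2 (u(I) = -5*I*I = -5*I**2)
j(H, s) = 0 (j(H, s) = -5*0**2 = -5*0 = 0)
h = -31 (h = -25 - 6 = -31)
j(0, -4) + h*82 = 0 - 31*82 = 0 - 2542 = -2542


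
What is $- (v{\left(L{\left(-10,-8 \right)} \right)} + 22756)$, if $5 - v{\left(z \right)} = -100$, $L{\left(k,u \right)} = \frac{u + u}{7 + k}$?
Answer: $-22861$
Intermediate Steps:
$L{\left(k,u \right)} = \frac{2 u}{7 + k}$
$v{\left(z \right)} = 105$ ($v{\left(z \right)} = 5 - -100 = 5 + 100 = 105$)
$- (v{\left(L{\left(-10,-8 \right)} \right)} + 22756) = - (105 + 22756) = \left(-1\right) 22861 = -22861$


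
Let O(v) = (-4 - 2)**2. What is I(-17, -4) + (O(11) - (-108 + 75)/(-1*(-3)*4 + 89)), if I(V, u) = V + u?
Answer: 1548/101 ≈ 15.327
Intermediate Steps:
O(v) = 36 (O(v) = (-6)**2 = 36)
I(-17, -4) + (O(11) - (-108 + 75)/(-1*(-3)*4 + 89)) = (-17 - 4) + (36 - (-108 + 75)/(-1*(-3)*4 + 89)) = -21 + (36 - (-33)/(3*4 + 89)) = -21 + (36 - (-33)/(12 + 89)) = -21 + (36 - (-33)/101) = -21 + (36 - 1*(-33/101)) = -21 + (36 + 33/101) = -21 + 3669/101 = 1548/101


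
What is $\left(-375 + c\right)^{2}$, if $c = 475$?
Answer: $10000$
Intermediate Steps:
$\left(-375 + c\right)^{2} = \left(-375 + 475\right)^{2} = 100^{2} = 10000$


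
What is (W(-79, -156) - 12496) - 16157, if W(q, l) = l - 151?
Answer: -28960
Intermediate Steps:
W(q, l) = -151 + l
(W(-79, -156) - 12496) - 16157 = ((-151 - 156) - 12496) - 16157 = (-307 - 12496) - 16157 = -12803 - 16157 = -28960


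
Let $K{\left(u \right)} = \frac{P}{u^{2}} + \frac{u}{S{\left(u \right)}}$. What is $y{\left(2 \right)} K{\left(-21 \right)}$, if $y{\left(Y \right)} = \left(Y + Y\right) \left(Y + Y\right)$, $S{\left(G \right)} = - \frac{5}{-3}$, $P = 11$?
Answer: $- \frac{443648}{2205} \approx -201.2$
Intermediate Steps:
$S{\left(G \right)} = \frac{5}{3}$ ($S{\left(G \right)} = \left(-5\right) \left(- \frac{1}{3}\right) = \frac{5}{3}$)
$y{\left(Y \right)} = 4 Y^{2}$ ($y{\left(Y \right)} = 2 Y 2 Y = 4 Y^{2}$)
$K{\left(u \right)} = \frac{11}{u^{2}} + \frac{3 u}{5}$ ($K{\left(u \right)} = \frac{11}{u^{2}} + \frac{u}{\frac{5}{3}} = \frac{11}{u^{2}} + u \frac{3}{5} = \frac{11}{u^{2}} + \frac{3 u}{5}$)
$y{\left(2 \right)} K{\left(-21 \right)} = 4 \cdot 2^{2} \left(\frac{11}{441} + \frac{3}{5} \left(-21\right)\right) = 4 \cdot 4 \left(11 \cdot \frac{1}{441} - \frac{63}{5}\right) = 16 \left(\frac{11}{441} - \frac{63}{5}\right) = 16 \left(- \frac{27728}{2205}\right) = - \frac{443648}{2205}$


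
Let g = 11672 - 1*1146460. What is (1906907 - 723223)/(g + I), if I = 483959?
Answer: -1183684/650829 ≈ -1.8187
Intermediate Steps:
g = -1134788 (g = 11672 - 1146460 = -1134788)
(1906907 - 723223)/(g + I) = (1906907 - 723223)/(-1134788 + 483959) = 1183684/(-650829) = 1183684*(-1/650829) = -1183684/650829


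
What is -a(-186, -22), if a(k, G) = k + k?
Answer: 372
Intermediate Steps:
a(k, G) = 2*k
-a(-186, -22) = -2*(-186) = -1*(-372) = 372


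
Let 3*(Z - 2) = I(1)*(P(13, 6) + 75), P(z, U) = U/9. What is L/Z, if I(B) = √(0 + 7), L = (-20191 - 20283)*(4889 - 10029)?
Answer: -33701890320/360379 + 425018283480*√7/360379 ≈ 3.0268e+6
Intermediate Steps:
P(z, U) = U/9 (P(z, U) = U*(⅑) = U/9)
L = 208036360 (L = -40474*(-5140) = 208036360)
I(B) = √7
Z = 2 + 227*√7/9 (Z = 2 + (√7*((⅑)*6 + 75))/3 = 2 + (√7*(⅔ + 75))/3 = 2 + (√7*(227/3))/3 = 2 + (227*√7/3)/3 = 2 + 227*√7/9 ≈ 68.732)
L/Z = 208036360/(2 + 227*√7/9)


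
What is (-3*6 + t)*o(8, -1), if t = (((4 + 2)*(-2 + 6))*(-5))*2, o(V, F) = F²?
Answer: -258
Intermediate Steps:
t = -240 (t = ((6*4)*(-5))*2 = (24*(-5))*2 = -120*2 = -240)
(-3*6 + t)*o(8, -1) = (-3*6 - 240)*(-1)² = (-18 - 240)*1 = -258*1 = -258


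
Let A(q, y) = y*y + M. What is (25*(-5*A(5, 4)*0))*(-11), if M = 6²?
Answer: 0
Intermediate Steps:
M = 36
A(q, y) = 36 + y² (A(q, y) = y*y + 36 = y² + 36 = 36 + y²)
(25*(-5*A(5, 4)*0))*(-11) = (25*(-5*(36 + 4²)*0))*(-11) = (25*(-5*(36 + 16)*0))*(-11) = (25*(-5*52*0))*(-11) = (25*(-260*0))*(-11) = (25*0)*(-11) = 0*(-11) = 0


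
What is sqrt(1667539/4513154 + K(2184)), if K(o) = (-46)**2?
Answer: sqrt(43107396762955062)/4513154 ≈ 46.004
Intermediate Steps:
K(o) = 2116
sqrt(1667539/4513154 + K(2184)) = sqrt(1667539/4513154 + 2116) = sqrt(9551501403/4513154) = sqrt(43107396762955062)/4513154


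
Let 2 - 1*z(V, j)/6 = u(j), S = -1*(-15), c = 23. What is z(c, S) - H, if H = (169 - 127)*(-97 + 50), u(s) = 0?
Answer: 1986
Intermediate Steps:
S = 15
H = -1974 (H = 42*(-47) = -1974)
z(V, j) = 12 (z(V, j) = 12 - 6*0 = 12 + 0 = 12)
z(c, S) - H = 12 - 1*(-1974) = 12 + 1974 = 1986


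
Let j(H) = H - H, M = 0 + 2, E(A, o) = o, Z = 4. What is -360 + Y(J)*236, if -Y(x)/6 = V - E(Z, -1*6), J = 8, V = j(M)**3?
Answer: -8856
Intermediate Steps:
M = 2
j(H) = 0
V = 0 (V = 0**3 = 0)
Y(x) = -36 (Y(x) = -6*(0 - (-1)*6) = -6*(0 - 1*(-6)) = -6*(0 + 6) = -6*6 = -36)
-360 + Y(J)*236 = -360 - 36*236 = -360 - 8496 = -8856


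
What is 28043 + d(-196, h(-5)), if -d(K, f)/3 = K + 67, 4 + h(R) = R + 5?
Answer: 28430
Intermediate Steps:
h(R) = 1 + R (h(R) = -4 + (R + 5) = -4 + (5 + R) = 1 + R)
d(K, f) = -201 - 3*K (d(K, f) = -3*(K + 67) = -3*(67 + K) = -201 - 3*K)
28043 + d(-196, h(-5)) = 28043 + (-201 - 3*(-196)) = 28043 + (-201 + 588) = 28043 + 387 = 28430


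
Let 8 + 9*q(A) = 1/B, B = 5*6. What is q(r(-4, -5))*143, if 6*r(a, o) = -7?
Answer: -34177/270 ≈ -126.58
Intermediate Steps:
r(a, o) = -7/6 (r(a, o) = (⅙)*(-7) = -7/6)
B = 30
q(A) = -239/270 (q(A) = -8/9 + (⅑)/30 = -8/9 + (⅑)*(1/30) = -8/9 + 1/270 = -239/270)
q(r(-4, -5))*143 = -239/270*143 = -34177/270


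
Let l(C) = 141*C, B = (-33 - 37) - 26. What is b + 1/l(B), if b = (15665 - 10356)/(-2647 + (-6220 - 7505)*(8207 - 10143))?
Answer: 45293671/359637347808 ≈ 0.00012594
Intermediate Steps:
B = -96 (B = -70 - 26 = -96)
b = 5309/26568953 (b = 5309/(-2647 - 13725*(-1936)) = 5309/(-2647 + 26571600) = 5309/26568953 ≈ 0.00019982)
b + 1/l(B) = 5309/26568953 + 1/(141*(-96)) = 5309/26568953 + 1/(-13536) = 5309/26568953 - 1/13536 = 45293671/359637347808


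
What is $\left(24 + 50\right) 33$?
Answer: $2442$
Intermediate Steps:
$\left(24 + 50\right) 33 = 74 \cdot 33 = 2442$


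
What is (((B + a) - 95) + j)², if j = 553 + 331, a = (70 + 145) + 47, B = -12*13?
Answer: 801025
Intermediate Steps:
B = -156
a = 262 (a = 215 + 47 = 262)
j = 884
(((B + a) - 95) + j)² = (((-156 + 262) - 95) + 884)² = ((106 - 95) + 884)² = (11 + 884)² = 895² = 801025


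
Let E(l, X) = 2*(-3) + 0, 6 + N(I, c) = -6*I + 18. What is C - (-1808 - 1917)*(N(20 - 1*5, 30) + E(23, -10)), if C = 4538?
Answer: -308362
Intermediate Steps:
N(I, c) = 12 - 6*I (N(I, c) = -6 + (-6*I + 18) = -6 + (18 - 6*I) = 12 - 6*I)
E(l, X) = -6 (E(l, X) = -6 + 0 = -6)
C - (-1808 - 1917)*(N(20 - 1*5, 30) + E(23, -10)) = 4538 - (-1808 - 1917)*((12 - 6*(20 - 1*5)) - 6) = 4538 - (-3725)*((12 - 6*(20 - 5)) - 6) = 4538 - (-3725)*((12 - 6*15) - 6) = 4538 - (-3725)*((12 - 90) - 6) = 4538 - (-3725)*(-78 - 6) = 4538 - (-3725)*(-84) = 4538 - 1*312900 = 4538 - 312900 = -308362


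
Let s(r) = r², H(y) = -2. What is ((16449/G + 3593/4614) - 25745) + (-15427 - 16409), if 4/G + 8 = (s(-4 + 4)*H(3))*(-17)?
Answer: -417466513/4614 ≈ -90478.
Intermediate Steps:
G = -½ (G = 4/(-8 + ((-4 + 4)²*(-2))*(-17)) = 4/(-8 + (0²*(-2))*(-17)) = 4/(-8 + (0*(-2))*(-17)) = 4/(-8 + 0*(-17)) = 4/(-8 + 0) = 4/(-8) = 4*(-⅛) = -½ ≈ -0.50000)
((16449/G + 3593/4614) - 25745) + (-15427 - 16409) = ((16449/(-½) + 3593/4614) - 25745) + (-15427 - 16409) = ((16449*(-2) + 3593*(1/4614)) - 25745) - 31836 = ((-32898 + 3593/4614) - 25745) - 31836 = (-151787779/4614 - 25745) - 31836 = -270575209/4614 - 31836 = -417466513/4614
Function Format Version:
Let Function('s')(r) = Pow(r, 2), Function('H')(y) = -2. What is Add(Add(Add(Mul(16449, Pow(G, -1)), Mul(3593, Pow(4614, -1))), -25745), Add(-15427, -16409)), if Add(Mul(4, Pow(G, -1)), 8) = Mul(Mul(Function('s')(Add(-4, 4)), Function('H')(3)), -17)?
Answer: Rational(-417466513, 4614) ≈ -90478.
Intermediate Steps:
G = Rational(-1, 2) (G = Mul(4, Pow(Add(-8, Mul(Mul(Pow(Add(-4, 4), 2), -2), -17)), -1)) = Mul(4, Pow(Add(-8, Mul(Mul(Pow(0, 2), -2), -17)), -1)) = Mul(4, Pow(Add(-8, Mul(Mul(0, -2), -17)), -1)) = Mul(4, Pow(Add(-8, Mul(0, -17)), -1)) = Mul(4, Pow(Add(-8, 0), -1)) = Mul(4, Pow(-8, -1)) = Mul(4, Rational(-1, 8)) = Rational(-1, 2) ≈ -0.50000)
Add(Add(Add(Mul(16449, Pow(G, -1)), Mul(3593, Pow(4614, -1))), -25745), Add(-15427, -16409)) = Add(Add(Add(Mul(16449, Pow(Rational(-1, 2), -1)), Mul(3593, Pow(4614, -1))), -25745), Add(-15427, -16409)) = Add(Add(Add(Mul(16449, -2), Mul(3593, Rational(1, 4614))), -25745), -31836) = Add(Add(Add(-32898, Rational(3593, 4614)), -25745), -31836) = Add(Add(Rational(-151787779, 4614), -25745), -31836) = Add(Rational(-270575209, 4614), -31836) = Rational(-417466513, 4614)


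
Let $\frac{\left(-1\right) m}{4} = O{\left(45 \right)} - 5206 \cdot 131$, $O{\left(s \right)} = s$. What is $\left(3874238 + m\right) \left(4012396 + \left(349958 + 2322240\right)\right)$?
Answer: $44131702957188$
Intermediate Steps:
$m = 2727764$ ($m = - 4 \left(45 - 5206 \cdot 131\right) = - 4 \left(45 - 681986\right) = \left(-4\right) \left(-681941\right) = 2727764$)
$\left(3874238 + m\right) \left(4012396 + \left(349958 + 2322240\right)\right) = \left(3874238 + 2727764\right) \left(4012396 + \left(349958 + 2322240\right)\right) = 6602002 \left(4012396 + 2672198\right) = 6602002 \cdot 6684594 = 44131702957188$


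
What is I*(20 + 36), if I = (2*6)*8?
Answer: 5376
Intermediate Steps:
I = 96 (I = 12*8 = 96)
I*(20 + 36) = 96*(20 + 36) = 96*56 = 5376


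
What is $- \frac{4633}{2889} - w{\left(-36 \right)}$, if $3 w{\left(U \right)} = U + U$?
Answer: $\frac{64703}{2889} \approx 22.396$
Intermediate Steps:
$w{\left(U \right)} = \frac{2 U}{3}$ ($w{\left(U \right)} = \frac{U + U}{3} = \frac{2 U}{3}$)
$- \frac{4633}{2889} - w{\left(-36 \right)} = - \frac{4633}{2889} - \frac{2}{3} \left(-36\right) = \left(-4633\right) \frac{1}{2889} - -24 = - \frac{4633}{2889} + 24 = \frac{64703}{2889}$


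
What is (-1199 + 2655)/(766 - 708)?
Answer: 728/29 ≈ 25.103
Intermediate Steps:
(-1199 + 2655)/(766 - 708) = 1456/58 = 1456*(1/58) = 728/29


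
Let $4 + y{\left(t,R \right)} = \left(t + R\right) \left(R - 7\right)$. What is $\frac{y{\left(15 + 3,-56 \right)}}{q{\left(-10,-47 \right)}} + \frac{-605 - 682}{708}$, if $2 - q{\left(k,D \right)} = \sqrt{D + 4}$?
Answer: $\frac{1107917}{11092} + \frac{2390 i \sqrt{43}}{47} \approx 99.884 + 333.45 i$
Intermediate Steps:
$q{\left(k,D \right)} = 2 - \sqrt{4 + D}$ ($q{\left(k,D \right)} = 2 - \sqrt{D + 4} = 2 - \sqrt{4 + D}$)
$y{\left(t,R \right)} = -4 + \left(-7 + R\right) \left(R + t\right)$ ($y{\left(t,R \right)} = -4 + \left(t + R\right) \left(R - 7\right) = -4 + \left(R + t\right) \left(-7 + R\right) = -4 + \left(-7 + R\right) \left(R + t\right)$)
$\frac{y{\left(15 + 3,-56 \right)}}{q{\left(-10,-47 \right)}} + \frac{-605 - 682}{708} = \frac{-4 + \left(-56\right)^{2} - -392 - 7 \left(15 + 3\right) - 56 \left(15 + 3\right)}{2 - \sqrt{4 - 47}} + \frac{-605 - 682}{708} = \frac{-4 + 3136 + 392 - 126 - 1008}{2 - \sqrt{-43}} - \frac{429}{236} = \frac{-4 + 3136 + 392 - 126 - 1008}{2 - i \sqrt{43}} - \frac{429}{236} = \frac{2390}{2 - i \sqrt{43}} - \frac{429}{236} = - \frac{429}{236} + \frac{2390}{2 - i \sqrt{43}}$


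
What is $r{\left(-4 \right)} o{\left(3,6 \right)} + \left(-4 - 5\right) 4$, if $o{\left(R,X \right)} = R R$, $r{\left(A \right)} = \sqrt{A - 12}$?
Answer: $-36 + 36 i \approx -36.0 + 36.0 i$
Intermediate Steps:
$r{\left(A \right)} = \sqrt{-12 + A}$
$o{\left(R,X \right)} = R^{2}$
$r{\left(-4 \right)} o{\left(3,6 \right)} + \left(-4 - 5\right) 4 = \sqrt{-12 - 4} \cdot 3^{2} + \left(-4 - 5\right) 4 = \sqrt{-16} \cdot 9 - 36 = 4 i 9 - 36 = 36 i - 36 = -36 + 36 i$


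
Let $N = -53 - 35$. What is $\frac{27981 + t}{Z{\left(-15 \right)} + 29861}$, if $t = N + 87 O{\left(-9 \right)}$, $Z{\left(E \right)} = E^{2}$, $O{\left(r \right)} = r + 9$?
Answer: $\frac{27893}{30086} \approx 0.92711$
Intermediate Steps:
$O{\left(r \right)} = 9 + r$
$N = -88$ ($N = -53 - 35 = -88$)
$t = -88$ ($t = -88 + 87 \left(9 - 9\right) = -88 + 87 \cdot 0 = -88 + 0 = -88$)
$\frac{27981 + t}{Z{\left(-15 \right)} + 29861} = \frac{27981 - 88}{\left(-15\right)^{2} + 29861} = \frac{27893}{225 + 29861} = \frac{27893}{30086}$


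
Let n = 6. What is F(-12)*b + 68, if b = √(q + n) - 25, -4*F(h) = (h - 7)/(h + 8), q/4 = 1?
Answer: 1563/16 - 19*√10/16 ≈ 93.932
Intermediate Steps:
q = 4 (q = 4*1 = 4)
F(h) = -(-7 + h)/(4*(8 + h)) (F(h) = -(h - 7)/(4*(h + 8)) = -(-7 + h)/(4*(8 + h)))
b = -25 + √10 (b = √(4 + 6) - 25 = √10 - 25 = -25 + √10 ≈ -21.838)
F(-12)*b + 68 = ((7 - 1*(-12))/(4*(8 - 12)))*(-25 + √10) + 68 = ((¼)*(7 + 12)/(-4))*(-25 + √10) + 68 = ((¼)*(-¼)*19)*(-25 + √10) + 68 = -19*(-25 + √10)/16 + 68 = (475/16 - 19*√10/16) + 68 = 1563/16 - 19*√10/16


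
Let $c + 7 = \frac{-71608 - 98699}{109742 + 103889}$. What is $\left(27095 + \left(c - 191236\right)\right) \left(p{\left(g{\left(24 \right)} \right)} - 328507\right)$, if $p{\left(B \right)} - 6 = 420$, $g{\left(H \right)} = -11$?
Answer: $\frac{11504905564967295}{213631} \approx 5.3854 \cdot 10^{10}$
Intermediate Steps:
$p{\left(B \right)} = 426$ ($p{\left(B \right)} = 6 + 420 = 426$)
$c = - \frac{1665724}{213631}$ ($c = -7 + \frac{-71608 - 98699}{109742 + 103889} = -7 - \frac{170307}{213631} = - \frac{1665724}{213631} \approx -7.7972$)
$\left(27095 + \left(c - 191236\right)\right) \left(p{\left(g{\left(24 \right)} \right)} - 328507\right) = \left(27095 - \frac{40855603640}{213631}\right) \left(426 - 328507\right) = \left(27095 - \frac{40855603640}{213631}\right) \left(-328081\right) = \left(- \frac{35067271695}{213631}\right) \left(-328081\right) = \frac{11504905564967295}{213631}$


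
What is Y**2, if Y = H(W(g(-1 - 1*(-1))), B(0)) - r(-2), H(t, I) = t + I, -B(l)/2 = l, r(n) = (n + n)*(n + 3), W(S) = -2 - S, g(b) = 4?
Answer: 4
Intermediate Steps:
r(n) = 2*n*(3 + n) (r(n) = (2*n)*(3 + n) = 2*n*(3 + n))
B(l) = -2*l
H(t, I) = I + t
Y = -2 (Y = (-2*0 + (-2 - 1*4)) - 2*(-2)*(3 - 2) = (0 + (-2 - 4)) - 2*(-2) = (0 - 6) - 1*(-4) = -6 + 4 = -2)
Y**2 = (-2)**2 = 4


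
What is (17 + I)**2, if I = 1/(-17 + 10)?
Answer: 13924/49 ≈ 284.16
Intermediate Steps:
I = -1/7 (I = 1/(-7) = -1/7 ≈ -0.14286)
(17 + I)**2 = (17 - 1/7)**2 = (118/7)**2 = 13924/49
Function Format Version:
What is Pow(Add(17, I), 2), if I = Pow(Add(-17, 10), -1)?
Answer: Rational(13924, 49) ≈ 284.16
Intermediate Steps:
I = Rational(-1, 7) (I = Pow(-7, -1) = Rational(-1, 7) ≈ -0.14286)
Pow(Add(17, I), 2) = Pow(Add(17, Rational(-1, 7)), 2) = Pow(Rational(118, 7), 2) = Rational(13924, 49)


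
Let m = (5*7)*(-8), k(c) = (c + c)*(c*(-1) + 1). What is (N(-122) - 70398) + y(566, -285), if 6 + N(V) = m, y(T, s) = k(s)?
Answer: -233704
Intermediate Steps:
k(c) = 2*c*(1 - c) (k(c) = (2*c)*(-c + 1) = (2*c)*(1 - c) = 2*c*(1 - c))
y(T, s) = 2*s*(1 - s)
m = -280 (m = 35*(-8) = -280)
N(V) = -286 (N(V) = -6 - 280 = -286)
(N(-122) - 70398) + y(566, -285) = (-286 - 70398) + 2*(-285)*(1 - 1*(-285)) = -70684 + 2*(-285)*(1 + 285) = -70684 + 2*(-285)*286 = -70684 - 163020 = -233704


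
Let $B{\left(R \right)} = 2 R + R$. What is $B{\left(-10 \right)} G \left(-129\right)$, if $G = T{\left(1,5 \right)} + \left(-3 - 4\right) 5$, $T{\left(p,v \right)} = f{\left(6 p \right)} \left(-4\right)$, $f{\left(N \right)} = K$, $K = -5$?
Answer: $-58050$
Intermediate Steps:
$f{\left(N \right)} = -5$
$T{\left(p,v \right)} = 20$ ($T{\left(p,v \right)} = \left(-5\right) \left(-4\right) = 20$)
$B{\left(R \right)} = 3 R$
$G = -15$ ($G = 20 + \left(-3 - 4\right) 5 = 20 - 35 = -15$)
$B{\left(-10 \right)} G \left(-129\right) = 3 \left(-10\right) \left(-15\right) \left(-129\right) = \left(-30\right) \left(-15\right) \left(-129\right) = 450 \left(-129\right) = -58050$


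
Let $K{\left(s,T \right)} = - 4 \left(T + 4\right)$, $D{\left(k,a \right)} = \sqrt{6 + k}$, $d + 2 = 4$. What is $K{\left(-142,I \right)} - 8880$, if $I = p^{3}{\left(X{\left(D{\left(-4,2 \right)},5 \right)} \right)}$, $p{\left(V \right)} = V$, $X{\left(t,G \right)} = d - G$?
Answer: $-8788$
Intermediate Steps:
$d = 2$ ($d = -2 + 4 = 2$)
$X{\left(t,G \right)} = 2 - G$
$I = -27$ ($I = \left(2 - 5\right)^{3} = \left(-3\right)^{3} = -27$)
$K{\left(s,T \right)} = -16 - 4 T$ ($K{\left(s,T \right)} = - 4 \left(4 + T\right) = -16 - 4 T$)
$K{\left(-142,I \right)} - 8880 = \left(-16 - -108\right) - 8880 = \left(-16 + 108\right) - 8880 = 92 - 8880 = -8788$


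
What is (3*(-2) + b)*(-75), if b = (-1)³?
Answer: 525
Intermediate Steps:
b = -1
(3*(-2) + b)*(-75) = (3*(-2) - 1)*(-75) = (-6 - 1)*(-75) = -7*(-75) = 525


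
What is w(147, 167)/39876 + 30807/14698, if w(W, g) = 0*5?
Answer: 30807/14698 ≈ 2.0960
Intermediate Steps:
w(W, g) = 0
w(147, 167)/39876 + 30807/14698 = 0/39876 + 30807/14698 = 0*(1/39876) + 30807*(1/14698) = 0 + 30807/14698 = 30807/14698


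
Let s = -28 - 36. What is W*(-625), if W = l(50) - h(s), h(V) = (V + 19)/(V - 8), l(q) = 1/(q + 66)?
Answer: 89375/232 ≈ 385.24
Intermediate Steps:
s = -64
l(q) = 1/(66 + q)
h(V) = (19 + V)/(-8 + V)
W = -143/232 (W = 1/(66 + 50) - (19 - 64)/(-8 - 64) = 1/116 - (-45)/(-72) = 1/116 - (-1)*(-45)/72 = 1/116 - 1*5/8 = 1/116 - 5/8 = -143/232 ≈ -0.61638)
W*(-625) = -143/232*(-625) = 89375/232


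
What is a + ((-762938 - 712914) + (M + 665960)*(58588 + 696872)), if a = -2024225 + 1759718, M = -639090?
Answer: 20297469841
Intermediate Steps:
a = -264507
a + ((-762938 - 712914) + (M + 665960)*(58588 + 696872)) = -264507 + ((-762938 - 712914) + (-639090 + 665960)*(58588 + 696872)) = -264507 + (-1475852 + 26870*755460) = -264507 + (-1475852 + 20299210200) = -264507 + 20297734348 = 20297469841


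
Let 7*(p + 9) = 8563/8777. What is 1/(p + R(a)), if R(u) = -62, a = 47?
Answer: -61439/4353606 ≈ -0.014112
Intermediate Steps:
p = -544388/61439 (p = -9 + (8563/8777)/7 = -9 + (8563*(1/8777))/7 = -9 + (1/7)*(8563/8777) = -9 + 8563/61439 = -544388/61439 ≈ -8.8606)
1/(p + R(a)) = 1/(-544388/61439 - 62) = 1/(-4353606/61439) = -61439/4353606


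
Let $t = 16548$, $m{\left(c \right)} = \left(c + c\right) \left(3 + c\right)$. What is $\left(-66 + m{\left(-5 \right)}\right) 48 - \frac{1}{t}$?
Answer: $- \frac{36537985}{16548} \approx -2208.0$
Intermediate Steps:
$m{\left(c \right)} = 2 c \left(3 + c\right)$
$\left(-66 + m{\left(-5 \right)}\right) 48 - \frac{1}{t} = \left(-66 + 2 \left(-5\right) \left(3 - 5\right)\right) 48 - \frac{1}{16548} = \left(-66 + 2 \left(-5\right) \left(-2\right)\right) 48 - \frac{1}{16548} = \left(-66 + 20\right) 48 - \frac{1}{16548} = \left(-46\right) 48 - \frac{1}{16548} = -2208 - \frac{1}{16548} = - \frac{36537985}{16548}$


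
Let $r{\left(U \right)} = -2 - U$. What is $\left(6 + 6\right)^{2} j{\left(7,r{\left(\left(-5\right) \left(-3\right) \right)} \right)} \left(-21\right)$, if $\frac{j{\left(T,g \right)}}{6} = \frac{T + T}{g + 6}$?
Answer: $\frac{254016}{11} \approx 23092.0$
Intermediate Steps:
$j{\left(T,g \right)} = \frac{12 T}{6 + g}$ ($j{\left(T,g \right)} = 6 \frac{T + T}{g + 6} = 6 \frac{2 T}{6 + g} = \frac{12 T}{6 + g}$)
$\left(6 + 6\right)^{2} j{\left(7,r{\left(\left(-5\right) \left(-3\right) \right)} \right)} \left(-21\right) = \left(6 + 6\right)^{2} \cdot 12 \cdot 7 \frac{1}{6 - \left(2 - -15\right)} \left(-21\right) = 12^{2} \cdot 12 \cdot 7 \frac{1}{6 - 17} \left(-21\right) = 144 \cdot 12 \cdot 7 \frac{1}{6 - 17} \left(-21\right) = 144 \cdot 12 \cdot 7 \frac{1}{-11} \left(-21\right) = 144 \cdot 12 \cdot 7 \left(- \frac{1}{11}\right) \left(-21\right) = 144 \left(- \frac{84}{11}\right) \left(-21\right) = \left(- \frac{12096}{11}\right) \left(-21\right) = \frac{254016}{11}$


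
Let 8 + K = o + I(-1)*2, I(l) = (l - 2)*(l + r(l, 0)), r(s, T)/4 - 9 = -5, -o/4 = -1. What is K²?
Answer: 8836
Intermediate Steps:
o = 4 (o = -4*(-1) = 4)
r(s, T) = 16 (r(s, T) = 36 + 4*(-5) = 36 - 20 = 16)
I(l) = (-2 + l)*(16 + l) (I(l) = (l - 2)*(l + 16) = (-2 + l)*(16 + l))
K = -94 (K = -8 + (4 + (-32 + (-1)² + 14*(-1))*2) = -8 + (4 + (-32 + 1 - 14)*2) = -8 + (4 - 45*2) = -8 + (4 - 90) = -8 - 86 = -94)
K² = (-94)² = 8836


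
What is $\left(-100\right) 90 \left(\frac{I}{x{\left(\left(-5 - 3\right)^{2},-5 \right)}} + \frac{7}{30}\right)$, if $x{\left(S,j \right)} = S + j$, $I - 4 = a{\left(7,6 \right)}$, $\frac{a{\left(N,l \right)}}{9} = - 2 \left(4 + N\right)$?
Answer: $\frac{1622100}{59} \approx 27493.0$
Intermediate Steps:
$a{\left(N,l \right)} = -72 - 18 N$ ($a{\left(N,l \right)} = 9 \left(- 2 \left(4 + N\right)\right) = 9 \left(-8 - 2 N\right) = -72 - 18 N$)
$I = -194$ ($I = 4 - 198 = -194$)
$\left(-100\right) 90 \left(\frac{I}{x{\left(\left(-5 - 3\right)^{2},-5 \right)}} + \frac{7}{30}\right) = \left(-100\right) 90 \left(- \frac{194}{\left(-5 - 3\right)^{2} - 5} + \frac{7}{30}\right) = - 9000 \left(- \frac{194}{\left(-8\right)^{2} - 5} + 7 \cdot \frac{1}{30}\right) = - 9000 \left(- \frac{194}{64 - 5} + \frac{7}{30}\right) = - 9000 \left(- \frac{194}{59} + \frac{7}{30}\right) = \left(-9000\right) \left(- \frac{5407}{1770}\right) = \frac{1622100}{59}$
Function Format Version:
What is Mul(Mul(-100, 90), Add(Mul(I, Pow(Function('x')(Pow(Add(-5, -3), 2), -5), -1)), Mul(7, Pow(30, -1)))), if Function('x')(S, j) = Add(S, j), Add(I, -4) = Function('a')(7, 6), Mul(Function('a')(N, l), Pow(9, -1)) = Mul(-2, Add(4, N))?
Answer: Rational(1622100, 59) ≈ 27493.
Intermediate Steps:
Function('a')(N, l) = Add(-72, Mul(-18, N)) (Function('a')(N, l) = Mul(9, Mul(-2, Add(4, N))) = Mul(9, Add(-8, Mul(-2, N))) = Add(-72, Mul(-18, N)))
I = -194 (I = Add(4, Add(-72, Mul(-18, 7))) = Add(4, Add(-72, -126)) = Add(4, -198) = -194)
Mul(Mul(-100, 90), Add(Mul(I, Pow(Function('x')(Pow(Add(-5, -3), 2), -5), -1)), Mul(7, Pow(30, -1)))) = Mul(Mul(-100, 90), Add(Mul(-194, Pow(Add(Pow(Add(-5, -3), 2), -5), -1)), Mul(7, Pow(30, -1)))) = Mul(-9000, Add(Mul(-194, Pow(Add(Pow(-8, 2), -5), -1)), Mul(7, Rational(1, 30)))) = Mul(-9000, Add(Mul(-194, Pow(Add(64, -5), -1)), Rational(7, 30))) = Mul(-9000, Add(Mul(-194, Pow(59, -1)), Rational(7, 30))) = Mul(-9000, Add(Mul(-194, Rational(1, 59)), Rational(7, 30))) = Mul(-9000, Add(Rational(-194, 59), Rational(7, 30))) = Mul(-9000, Rational(-5407, 1770)) = Rational(1622100, 59)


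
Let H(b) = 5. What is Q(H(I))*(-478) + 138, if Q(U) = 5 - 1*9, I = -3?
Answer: 2050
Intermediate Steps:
Q(U) = -4 (Q(U) = 5 - 9 = -4)
Q(H(I))*(-478) + 138 = -4*(-478) + 138 = 1912 + 138 = 2050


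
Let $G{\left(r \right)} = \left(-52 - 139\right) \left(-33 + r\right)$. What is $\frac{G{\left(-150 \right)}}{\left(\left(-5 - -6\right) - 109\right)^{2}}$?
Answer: $\frac{11651}{3888} \approx 2.9967$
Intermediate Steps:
$G{\left(r \right)} = 6303 - 191 r$ ($G{\left(r \right)} = - 191 \left(-33 + r\right) = 6303 - 191 r$)
$\frac{G{\left(-150 \right)}}{\left(\left(-5 - -6\right) - 109\right)^{2}} = \frac{6303 - -28650}{\left(\left(-5 - -6\right) - 109\right)^{2}} = \frac{6303 + 28650}{\left(\left(-5 + 6\right) - 109\right)^{2}} = \frac{34953}{\left(1 - 109\right)^{2}} = \frac{34953}{\left(-108\right)^{2}} = \frac{34953}{11664} = 34953 \cdot \frac{1}{11664} = \frac{11651}{3888}$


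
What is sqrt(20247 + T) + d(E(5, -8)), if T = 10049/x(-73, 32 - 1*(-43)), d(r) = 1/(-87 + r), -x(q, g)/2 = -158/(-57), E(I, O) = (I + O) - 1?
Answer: -1/91 + 3*sqrt(51132829)/158 ≈ 135.76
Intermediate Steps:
E(I, O) = -1 + I + O
x(q, g) = -316/57 (x(q, g) = -(-316)/(-57) = -(-316)*(-1)/57 = -2*158/57 = -316/57)
T = -572793/316 (T = 10049/(-316/57) = 10049*(-57/316) = -572793/316 ≈ -1812.6)
sqrt(20247 + T) + d(E(5, -8)) = sqrt(20247 - 572793/316) + 1/(-87 + (-1 + 5 - 8)) = sqrt(5825259/316) + 1/(-87 - 4) = 3*sqrt(51132829)/158 + 1/(-91) = 3*sqrt(51132829)/158 - 1/91 = -1/91 + 3*sqrt(51132829)/158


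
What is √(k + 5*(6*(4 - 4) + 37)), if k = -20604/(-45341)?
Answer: √381258367949/45341 ≈ 13.618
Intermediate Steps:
k = 20604/45341 (k = -20604*(-1/45341) = 20604/45341 ≈ 0.45442)
√(k + 5*(6*(4 - 4) + 37)) = √(20604/45341 + 5*(6*(4 - 4) + 37)) = √(20604/45341 + 5*(6*0 + 37)) = √(20604/45341 + 5*(0 + 37)) = √(20604/45341 + 5*37) = √(20604/45341 + 185) = √(8408689/45341) = √381258367949/45341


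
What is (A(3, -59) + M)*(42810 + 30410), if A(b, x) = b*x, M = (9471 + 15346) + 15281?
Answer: 2923015620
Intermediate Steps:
M = 40098 (M = 24817 + 15281 = 40098)
(A(3, -59) + M)*(42810 + 30410) = (3*(-59) + 40098)*(42810 + 30410) = (-177 + 40098)*73220 = 39921*73220 = 2923015620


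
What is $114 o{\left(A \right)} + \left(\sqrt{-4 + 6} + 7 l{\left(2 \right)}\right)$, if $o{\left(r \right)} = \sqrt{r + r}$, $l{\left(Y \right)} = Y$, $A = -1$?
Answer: $14 + \sqrt{2} \left(1 + 114 i\right) \approx 15.414 + 161.22 i$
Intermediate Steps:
$o{\left(r \right)} = \sqrt{2} \sqrt{r}$ ($o{\left(r \right)} = \sqrt{2 r} = \sqrt{2} \sqrt{r}$)
$114 o{\left(A \right)} + \left(\sqrt{-4 + 6} + 7 l{\left(2 \right)}\right) = 114 \sqrt{2} \sqrt{-1} + \left(\sqrt{-4 + 6} + 7 \cdot 2\right) = 114 \sqrt{2} i + \left(\sqrt{2} + 14\right) = 114 i \sqrt{2} + \left(14 + \sqrt{2}\right) = 14 + \sqrt{2} + 114 i \sqrt{2}$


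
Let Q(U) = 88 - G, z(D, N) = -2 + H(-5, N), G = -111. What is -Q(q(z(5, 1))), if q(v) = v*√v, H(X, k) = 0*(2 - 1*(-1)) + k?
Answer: -199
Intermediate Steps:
H(X, k) = k (H(X, k) = 0*(2 + 1) + k = 0*3 + k = 0 + k = k)
z(D, N) = -2 + N
q(v) = v^(3/2)
Q(U) = 199 (Q(U) = 88 - 1*(-111) = 88 + 111 = 199)
-Q(q(z(5, 1))) = -1*199 = -199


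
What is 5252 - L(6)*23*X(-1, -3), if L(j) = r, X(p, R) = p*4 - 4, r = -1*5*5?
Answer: 652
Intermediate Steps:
r = -25 (r = -5*5 = -25)
X(p, R) = -4 + 4*p (X(p, R) = 4*p - 4 = -4 + 4*p)
L(j) = -25
5252 - L(6)*23*X(-1, -3) = 5252 - (-25*23)*(-4 + 4*(-1)) = 5252 - (-575)*(-4 - 4) = 5252 - (-575)*(-8) = 5252 - 1*4600 = 5252 - 4600 = 652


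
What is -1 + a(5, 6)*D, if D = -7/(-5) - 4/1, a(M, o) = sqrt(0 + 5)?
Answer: -1 - 13*sqrt(5)/5 ≈ -6.8138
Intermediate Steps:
a(M, o) = sqrt(5)
D = -13/5 (D = -7*(-1/5) - 4*1 = 7/5 - 4 = -13/5 ≈ -2.6000)
-1 + a(5, 6)*D = -1 + sqrt(5)*(-13/5) = -1 - 13*sqrt(5)/5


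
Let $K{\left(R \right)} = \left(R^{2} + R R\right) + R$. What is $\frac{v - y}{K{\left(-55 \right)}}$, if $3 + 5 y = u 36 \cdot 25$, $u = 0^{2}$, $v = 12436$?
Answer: $\frac{5653}{2725} \approx 2.0745$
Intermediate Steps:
$u = 0$
$K{\left(R \right)} = R + 2 R^{2}$ ($K{\left(R \right)} = \left(R^{2} + R^{2}\right) + R = 2 R^{2} + R = R + 2 R^{2}$)
$y = - \frac{3}{5}$ ($y = - \frac{3}{5} + \frac{0 \cdot 36 \cdot 25}{5} = - \frac{3}{5} + \frac{0 \cdot 25}{5} = - \frac{3}{5} + \frac{1}{5} \cdot 0 = - \frac{3}{5} + 0 = - \frac{3}{5} \approx -0.6$)
$\frac{v - y}{K{\left(-55 \right)}} = \frac{12436 - - \frac{3}{5}}{\left(-55\right) \left(1 + 2 \left(-55\right)\right)} = \frac{12436 + \frac{3}{5}}{\left(-55\right) \left(1 - 110\right)} = \frac{62183}{5 \left(\left(-55\right) \left(-109\right)\right)} = \frac{62183}{5 \cdot 5995} = \frac{62183}{5} \cdot \frac{1}{5995} = \frac{5653}{2725}$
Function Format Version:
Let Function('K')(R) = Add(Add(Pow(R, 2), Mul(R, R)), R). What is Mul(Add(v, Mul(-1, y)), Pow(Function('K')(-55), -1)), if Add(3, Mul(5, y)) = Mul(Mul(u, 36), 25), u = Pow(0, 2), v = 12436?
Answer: Rational(5653, 2725) ≈ 2.0745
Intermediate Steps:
u = 0
Function('K')(R) = Add(R, Mul(2, Pow(R, 2))) (Function('K')(R) = Add(Add(Pow(R, 2), Pow(R, 2)), R) = Add(Mul(2, Pow(R, 2)), R) = Add(R, Mul(2, Pow(R, 2))))
y = Rational(-3, 5) (y = Add(Rational(-3, 5), Mul(Rational(1, 5), Mul(Mul(0, 36), 25))) = Add(Rational(-3, 5), Mul(Rational(1, 5), Mul(0, 25))) = Add(Rational(-3, 5), Mul(Rational(1, 5), 0)) = Add(Rational(-3, 5), 0) = Rational(-3, 5) ≈ -0.60000)
Mul(Add(v, Mul(-1, y)), Pow(Function('K')(-55), -1)) = Mul(Add(12436, Mul(-1, Rational(-3, 5))), Pow(Mul(-55, Add(1, Mul(2, -55))), -1)) = Mul(Add(12436, Rational(3, 5)), Pow(Mul(-55, Add(1, -110)), -1)) = Mul(Rational(62183, 5), Pow(Mul(-55, -109), -1)) = Mul(Rational(62183, 5), Pow(5995, -1)) = Mul(Rational(62183, 5), Rational(1, 5995)) = Rational(5653, 2725)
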